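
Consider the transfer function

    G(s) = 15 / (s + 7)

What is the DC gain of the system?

Set s = 0: G(0) = (15) / (7) = 15/7.

G(0) = 15/7 ≈ 2.143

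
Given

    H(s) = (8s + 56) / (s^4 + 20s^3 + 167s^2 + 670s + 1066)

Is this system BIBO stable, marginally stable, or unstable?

The denominator s^4 + 20s^3 + 167s^2 + 670s + 1066 factors as (s^2 + 10s + 26)(s^2 + 10s + 41), giving poles at s = -5 + j, -5 - j, -5 + 4j, -5 - 4j.
Since all poles lie strictly in the left half-plane, the system is stable.

stable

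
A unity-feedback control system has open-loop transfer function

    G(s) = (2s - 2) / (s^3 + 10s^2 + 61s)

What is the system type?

Type 1

Factor s from the denominator: s^3 + 10s^2 + 61s = s·(s^2 + 10s + 61).
There is 1 pole at the origin, so the system is Type 1.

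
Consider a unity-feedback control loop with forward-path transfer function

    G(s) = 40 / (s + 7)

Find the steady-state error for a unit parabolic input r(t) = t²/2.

G(s) has no poles at the origin.
This is a Type 0 system; Ka = lim_{s→0} s^2·G(s) = 0, so the steady-state error for a parabola input is infinite.

e_ss = ∞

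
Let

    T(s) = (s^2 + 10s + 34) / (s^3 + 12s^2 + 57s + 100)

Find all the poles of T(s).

The poles are the roots of the denominator s^3 + 12s^2 + 57s + 100 = 0.
Trying s = -4: the polynomial evaluates to 0, so (s + 4) is a factor.
Dividing out leaves s^2 + 8s + 25 = 0.
The quadratic formula then gives s = -4 ± 3j.

s = -4, -4 ± 3j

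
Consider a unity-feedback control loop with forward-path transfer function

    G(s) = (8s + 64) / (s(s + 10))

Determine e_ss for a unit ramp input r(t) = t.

G(s) has one pole at the origin.
This is a Type 1 system. Kv = lim_{s→0} s·G(s) = 64/10 = 32/5.
e_ss = 1/Kv = 1/(32/5) = 5/32 ≈ 0.1562.

e_ss = 0.1562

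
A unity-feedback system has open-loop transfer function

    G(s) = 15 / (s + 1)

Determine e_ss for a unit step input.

e_ss = 0.06250

G(s) has no poles at the origin.
This is a Type 0 system. Kp = lim_{s→0} G(s) = 15/1.
e_ss = 1/(1 + Kp) = 1/(1 + 15) = 1/16 ≈ 0.06250.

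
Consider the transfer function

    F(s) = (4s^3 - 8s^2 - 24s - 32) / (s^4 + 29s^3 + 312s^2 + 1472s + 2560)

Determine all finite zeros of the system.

s = -1 + j, -1 - j, 4

Set the numerator to zero: 4s^3 - 8s^2 - 24s - 32 = 0, i.e. 4·(s^3 - 2s^2 - 6s - 8) = 0.
Factoring: (s^2 + 2s + 2)(s - 4) = 0.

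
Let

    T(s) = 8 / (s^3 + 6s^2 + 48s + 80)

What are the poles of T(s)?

s = -2 ± 6j, -2

The poles are the roots of the denominator s^3 + 6s^2 + 48s + 80 = 0.
Trying s = -2: the polynomial evaluates to 0, so (s + 2) is a factor.
Dividing out leaves s^2 + 4s + 40 = 0.
The quadratic formula then gives s = -2 ± 6j.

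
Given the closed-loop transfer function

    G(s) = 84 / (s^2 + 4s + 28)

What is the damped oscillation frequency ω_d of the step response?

Comparing s^2 + 4s + 28 to s^2 + 2ζωₙs + ωₙ²: ωₙ = √28 ≈ 5.292 rad/s and ζ = 4/(2·√28) ≈ 0.3780.
ζωₙ = 4/2 = 2, so ω_d = ωₙ√(1−ζ²) = √(ωₙ² − (ζωₙ)²) = √(28 − 2²) = √24 ≈ 4.899 rad/s.

ω_d ≈ 4.899 rad/s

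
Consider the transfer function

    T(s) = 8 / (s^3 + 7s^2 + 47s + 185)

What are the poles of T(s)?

s = -1 + 6j, -1 - 6j, -5

The poles are the roots of the denominator s^3 + 7s^2 + 47s + 185 = 0.
Trying s = -5: the polynomial evaluates to 0, so (s + 5) is a factor.
Dividing out leaves s^2 + 2s + 37 = 0.
The quadratic formula then gives s = -1 ± 6j.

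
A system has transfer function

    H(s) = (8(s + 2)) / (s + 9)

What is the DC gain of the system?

At s = 0 each factor (s + a) contributes a and each (s^2 + bs + c) contributes c.
H(0) = 8·(2) / ((9)) = 16/9 = 16/9.

H(0) = 16/9 ≈ 1.778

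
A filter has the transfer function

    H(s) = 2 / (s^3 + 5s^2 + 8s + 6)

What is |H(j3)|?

Substitute s = j3: numerator = 2, denominator = -39 - j3.
|H(j3)| = |2| / |-39 - j3| = 2 / 39.115 ≈ 0.05113.

|H(j3)| ≈ 0.05113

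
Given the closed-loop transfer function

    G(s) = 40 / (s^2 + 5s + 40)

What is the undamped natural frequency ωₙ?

Compare the denominator to the standard form s^2 + 2ζωₙs + ωₙ².
ωₙ² = 40, so ωₙ = √40 ≈ 6.325 rad/s.

ωₙ ≈ 6.325 rad/s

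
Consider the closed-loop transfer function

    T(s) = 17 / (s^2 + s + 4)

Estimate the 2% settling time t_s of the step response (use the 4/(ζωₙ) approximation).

Comparing s^2 + s + 4 to s^2 + 2ζωₙs + ωₙ²: ωₙ = 2 rad/s and ζ = 1/(2·2) = 0.25.
ζωₙ = 1/2 = 0.5, so t_s ≈ 4/(ζωₙ) = 4/0.5 = 8 s.

t_s ≈ 8 s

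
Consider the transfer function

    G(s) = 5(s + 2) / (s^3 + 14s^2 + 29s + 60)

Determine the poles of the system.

The poles are the roots of the denominator s^3 + 14s^2 + 29s + 60 = 0.
Trying s = -12: the polynomial evaluates to 0, so (s + 12) is a factor.
Dividing out leaves s^2 + 2s + 5 = 0.
The quadratic formula then gives s = -1 ± 2j.

s = -1 ± 2j, -12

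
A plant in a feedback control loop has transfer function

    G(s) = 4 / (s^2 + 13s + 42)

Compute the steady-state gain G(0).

Set s = 0: G(0) = (4) / (42) = 2/21.

G(0) = 2/21 ≈ 0.09524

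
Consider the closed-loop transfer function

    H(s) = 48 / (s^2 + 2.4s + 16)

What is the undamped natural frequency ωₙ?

ωₙ = 4 rad/s

Compare the denominator to the standard form s^2 + 2ζωₙs + ωₙ².
ωₙ² = 16, so ωₙ = 4 rad/s.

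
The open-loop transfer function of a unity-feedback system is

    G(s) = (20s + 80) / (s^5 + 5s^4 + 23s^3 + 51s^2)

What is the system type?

Type 2

Factor s from the denominator: s^5 + 5s^4 + 23s^3 + 51s^2 = s^2·(s^3 + 5s^2 + 23s + 51).
There are 2 poles at the origin, so the system is Type 2.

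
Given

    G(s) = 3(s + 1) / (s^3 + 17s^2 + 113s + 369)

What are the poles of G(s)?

s = -9, -4 ± 5j

The poles are the roots of the denominator s^3 + 17s^2 + 113s + 369 = 0.
Trying s = -9: the polynomial evaluates to 0, so (s + 9) is a factor.
Dividing out leaves s^2 + 8s + 41 = 0.
The quadratic formula then gives s = -4 ± 5j.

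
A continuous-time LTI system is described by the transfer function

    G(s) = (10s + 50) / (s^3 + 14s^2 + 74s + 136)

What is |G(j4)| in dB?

|G(j4)|_dB ≈ -11.8 dB

Substitute s = j4: numerator = 50 + j40, denominator = -88 + j232.
|G(j4)| = |50 + j40| / |-88 + j232| = 64.031 / 248.13 ≈ 0.2581.
In decibels: 20·log₁₀(0.2581) ≈ -11.8 dB.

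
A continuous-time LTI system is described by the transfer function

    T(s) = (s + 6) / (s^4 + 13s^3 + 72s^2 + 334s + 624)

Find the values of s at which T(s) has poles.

s = -1 + 5j, -1 - 5j, -8, -3

The poles are the roots of the denominator s^4 + 13s^3 + 72s^2 + 334s + 624 = 0.
Trying s = -8: the polynomial evaluates to 0, so (s + 8) is a factor.
Dividing out leaves s^3 + 5s^2 + 32s + 78 = 0.
This factors further as (s^2 + 2s + 26)(s + 3) = 0.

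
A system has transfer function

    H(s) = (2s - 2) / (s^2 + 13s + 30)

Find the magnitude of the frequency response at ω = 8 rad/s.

|H(j8)| ≈ 0.1474

Substitute s = j8: numerator = -2 + j16, denominator = -34 + j104.
|H(j8)| = |-2 + j16| / |-34 + j104| = 16.125 / 109.42 ≈ 0.1474.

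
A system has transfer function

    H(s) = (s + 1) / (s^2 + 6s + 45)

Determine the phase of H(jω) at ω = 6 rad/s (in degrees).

∠H(j6) ≈ 4.574°

At s = j6: numerator = 1 + j6, denominator = 9 + j36.
∠H = ∠num − ∠den = 80.538° − (75.964°) = 4.574°.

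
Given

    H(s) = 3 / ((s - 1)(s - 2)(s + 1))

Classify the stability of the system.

The poles can be read from the denominator factors: s = 1, 2, -1.
Since the pole(s) at s = 1, 2 lie in the right half-plane, the system is unstable.

unstable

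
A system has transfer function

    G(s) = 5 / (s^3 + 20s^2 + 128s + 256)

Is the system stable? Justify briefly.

The denominator s^3 + 20s^2 + 128s + 256 factors as (s + 4)(s + 8)^2, giving poles at s = -4, -8, -8.
Since all poles lie strictly in the left half-plane, the system is stable.

stable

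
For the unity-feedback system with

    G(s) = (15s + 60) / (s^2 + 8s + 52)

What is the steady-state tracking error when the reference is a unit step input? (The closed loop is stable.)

e_ss = 0.4643

G(s) has no poles at the origin.
This is a Type 0 system. Kp = lim_{s→0} G(s) = 60/52 = 15/13.
e_ss = 1/(1 + Kp) = 1/(1 + 15/13) = 13/28 ≈ 0.4643.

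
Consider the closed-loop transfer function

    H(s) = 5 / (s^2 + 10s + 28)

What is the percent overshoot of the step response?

Comparing s^2 + 10s + 28 to s^2 + 2ζωₙs + ωₙ²: ωₙ = √28 ≈ 5.292 rad/s and ζ = 10/(2·√28) ≈ 0.9449.
%OS = 100·exp(−πζ/√(1−ζ²)) = 100·exp(−π·0.9449/√(1−0.9449²)) ≈ 0.0115%.

%OS ≈ 0.0115%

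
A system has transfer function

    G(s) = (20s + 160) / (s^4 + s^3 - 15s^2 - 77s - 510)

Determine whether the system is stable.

unstable

The denominator s^4 + s^3 - 15s^2 - 77s - 510 factors as (s^2 + 2s + 17)(s + 5)(s - 6), giving poles at s = -1 + 4j, -1 - 4j, -5, 6.
Since the pole(s) at s = 6 lie in the right half-plane, the system is unstable.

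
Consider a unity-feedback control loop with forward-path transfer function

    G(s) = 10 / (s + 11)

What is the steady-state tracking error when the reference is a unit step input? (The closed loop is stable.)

e_ss = 0.5238

G(s) has no poles at the origin.
This is a Type 0 system. Kp = lim_{s→0} G(s) = 10/11.
e_ss = 1/(1 + Kp) = 1/(1 + 10/11) = 11/21 ≈ 0.5238.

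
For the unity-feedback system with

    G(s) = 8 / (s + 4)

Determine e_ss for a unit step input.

G(s) has no poles at the origin.
This is a Type 0 system. Kp = lim_{s→0} G(s) = 8/4 = 2.
e_ss = 1/(1 + Kp) = 1/(1 + 2) = 1/3 ≈ 0.3333.

e_ss = 0.3333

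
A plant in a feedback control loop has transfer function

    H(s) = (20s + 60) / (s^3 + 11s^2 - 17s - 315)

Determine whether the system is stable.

The denominator s^3 + 11s^2 - 17s - 315 factors as (s + 7)(s - 5)(s + 9), giving poles at s = -7, 5, -9.
Since the pole(s) at s = 5 lie in the right half-plane, the system is unstable.

unstable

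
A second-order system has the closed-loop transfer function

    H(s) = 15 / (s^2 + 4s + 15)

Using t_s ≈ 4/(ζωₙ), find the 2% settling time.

t_s ≈ 2 s

Comparing s^2 + 4s + 15 to s^2 + 2ζωₙs + ωₙ²: ωₙ = √15 ≈ 3.873 rad/s and ζ = 4/(2·√15) ≈ 0.5164.
ζωₙ = 4/2 = 2, so t_s ≈ 4/(ζωₙ) = 4/2 = 2 s.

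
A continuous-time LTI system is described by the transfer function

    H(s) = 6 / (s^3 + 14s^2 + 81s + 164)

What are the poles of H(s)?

s = -4, -5 + 4j, -5 - 4j

The poles are the roots of the denominator s^3 + 14s^2 + 81s + 164 = 0.
Trying s = -4: the polynomial evaluates to 0, so (s + 4) is a factor.
Dividing out leaves s^2 + 10s + 41 = 0.
The quadratic formula then gives s = -5 ± 4j.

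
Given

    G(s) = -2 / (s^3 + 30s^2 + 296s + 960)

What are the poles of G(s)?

s = -8, -10, -12

The poles are the roots of the denominator s^3 + 30s^2 + 296s + 960 = 0.
Trying s = -8: the polynomial evaluates to 0, so (s + 8) is a factor.
Dividing out leaves s^2 + 22s + 120 = 0.
Factoring the quadratic: (s + 10)(s + 12) = 0.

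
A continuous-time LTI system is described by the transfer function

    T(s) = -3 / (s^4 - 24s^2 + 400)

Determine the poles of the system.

The poles are the roots of the denominator s^4 - 24s^2 + 400 = 0.
No real roots exist; factor into two real quadratics: (s^2 - 8s + 20)(s^2 + 8s + 20) = 0.
Each quadratic gives a conjugate pair via the quadratic formula.

s = 4 ± 2j, -4 ± 2j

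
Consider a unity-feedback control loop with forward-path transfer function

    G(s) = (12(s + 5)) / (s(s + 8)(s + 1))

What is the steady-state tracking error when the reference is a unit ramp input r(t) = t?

e_ss = 0.1333

G(s) has one pole at the origin.
This is a Type 1 system. Kv = lim_{s→0} s·G(s) = 60/8 = 15/2.
e_ss = 1/Kv = 1/(15/2) = 2/15 ≈ 0.1333.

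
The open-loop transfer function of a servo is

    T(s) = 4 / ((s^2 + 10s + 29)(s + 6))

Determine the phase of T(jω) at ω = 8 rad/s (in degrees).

At s = j8: numerator = 4, denominator = -850 + j200.
∠T = ∠num − ∠den = 0° − (166.76°) = -166.8°.

∠T(j8) ≈ -166.8°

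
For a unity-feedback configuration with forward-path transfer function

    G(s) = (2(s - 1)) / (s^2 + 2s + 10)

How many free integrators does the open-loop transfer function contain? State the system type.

Type 0

The denominator has no factor of s at the origin — no free integrator — so this is a Type 0 system.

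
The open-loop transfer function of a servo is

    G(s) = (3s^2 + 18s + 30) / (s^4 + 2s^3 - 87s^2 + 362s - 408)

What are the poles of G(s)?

s = 4 ± j, 2, -12

The poles are the roots of the denominator s^4 + 2s^3 - 87s^2 + 362s - 408 = 0.
Trying s = 2: the polynomial evaluates to 0, so (s - 2) is a factor.
Dividing out leaves s^3 + 4s^2 - 79s + 204 = 0.
This factors further as (s^2 - 8s + 17)(s + 12) = 0.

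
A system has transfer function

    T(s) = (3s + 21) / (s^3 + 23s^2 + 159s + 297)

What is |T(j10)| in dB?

|T(j10)|_dB ≈ -35.1 dB

Substitute s = j10: numerator = 21 + j30, denominator = -2003 + j590.
|T(j10)| = |21 + j30| / |-2003 + j590| = 36.620 / 2088.1 ≈ 0.01754.
In decibels: 20·log₁₀(0.01754) ≈ -35.1 dB.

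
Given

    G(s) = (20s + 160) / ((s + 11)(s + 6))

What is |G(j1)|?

Substitute s = j1: numerator = 160 + j20, denominator = 65 + j17.
|G(j1)| = |160 + j20| / |65 + j17| = 161.25 / 67.186 ≈ 2.400.

|G(j1)| ≈ 2.400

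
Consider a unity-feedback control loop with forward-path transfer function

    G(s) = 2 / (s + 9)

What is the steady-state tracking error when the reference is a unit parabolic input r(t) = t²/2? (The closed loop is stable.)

G(s) has no poles at the origin.
This is a Type 0 system; Ka = lim_{s→0} s^2·G(s) = 0, so the steady-state error for a parabola input is infinite.

e_ss = ∞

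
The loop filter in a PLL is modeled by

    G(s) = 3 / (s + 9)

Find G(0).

Set s = 0: G(0) = (3) / (9) = 1/3.

G(0) = 1/3 ≈ 0.3333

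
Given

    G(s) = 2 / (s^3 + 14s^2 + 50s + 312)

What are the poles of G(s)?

s = -1 + 5j, -1 - 5j, -12

The poles are the roots of the denominator s^3 + 14s^2 + 50s + 312 = 0.
Trying s = -12: the polynomial evaluates to 0, so (s + 12) is a factor.
Dividing out leaves s^2 + 2s + 26 = 0.
The quadratic formula then gives s = -1 ± 5j.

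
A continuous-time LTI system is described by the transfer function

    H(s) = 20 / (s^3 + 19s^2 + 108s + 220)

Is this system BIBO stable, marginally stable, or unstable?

The denominator s^3 + 19s^2 + 108s + 220 factors as (s + 11)(s^2 + 8s + 20), giving poles at s = -11, -4 ± 2j.
Since all poles lie strictly in the left half-plane, the system is stable.

stable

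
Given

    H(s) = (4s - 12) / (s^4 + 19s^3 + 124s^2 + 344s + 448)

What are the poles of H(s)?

s = -8, -7, -2 + 2j, -2 - 2j

The poles are the roots of the denominator s^4 + 19s^3 + 124s^2 + 344s + 448 = 0.
Trying s = -8: the polynomial evaluates to 0, so (s + 8) is a factor.
Dividing out leaves s^3 + 11s^2 + 36s + 56 = 0.
This factors further as (s + 7)(s^2 + 4s + 8) = 0.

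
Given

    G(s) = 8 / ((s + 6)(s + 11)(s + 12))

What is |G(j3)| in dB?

|G(j3)|_dB ≈ -41.5 dB

Substitute s = j3: numerator = 8, denominator = 531 + j783.
|G(j3)| = |8| / |531 + j783| = 8 / 946.07 ≈ 0.008456.
In decibels: 20·log₁₀(0.008456) ≈ -41.5 dB.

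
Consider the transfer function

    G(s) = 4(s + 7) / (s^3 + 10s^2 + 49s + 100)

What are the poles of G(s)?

s = -3 ± 4j, -4

The poles are the roots of the denominator s^3 + 10s^2 + 49s + 100 = 0.
Trying s = -4: the polynomial evaluates to 0, so (s + 4) is a factor.
Dividing out leaves s^2 + 6s + 25 = 0.
The quadratic formula then gives s = -3 ± 4j.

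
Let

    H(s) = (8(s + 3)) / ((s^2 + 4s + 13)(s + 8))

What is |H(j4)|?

Substitute s = j4: numerator = 24 + j32, denominator = -88 + j116.
|H(j4)| = |24 + j32| / |-88 + j116| = 40 / 145.60 ≈ 0.2747.

|H(j4)| ≈ 0.2747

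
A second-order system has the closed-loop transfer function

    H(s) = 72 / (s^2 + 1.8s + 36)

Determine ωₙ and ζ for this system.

Compare the denominator to the standard form s^2 + 2ζωₙs + ωₙ².
ωₙ² = 36, so ωₙ = 6 rad/s.
2ζωₙ = 1.8, so ζ = 1.8/(2·6) = 0.15.

ωₙ = 6 rad/s, ζ = 0.15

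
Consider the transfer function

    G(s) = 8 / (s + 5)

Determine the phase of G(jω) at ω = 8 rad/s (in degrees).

∠G(j8) ≈ -57.99°

At s = j8: numerator = 8, denominator = 5 + j8.
∠G = ∠num − ∠den = 0° − (57.995°) = -57.99°.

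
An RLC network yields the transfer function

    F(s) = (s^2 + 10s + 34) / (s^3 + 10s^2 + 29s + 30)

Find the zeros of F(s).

Set the numerator to zero: s^2 + 10s + 34 = 0.
Factoring: (s^2 + 10s + 34) = 0.

s = -5 + 3j, -5 - 3j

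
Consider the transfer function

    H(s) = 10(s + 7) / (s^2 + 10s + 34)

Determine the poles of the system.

The poles are the roots of the denominator s^2 + 10s + 34 = 0.
Using the quadratic formula: s = (-10 ± √(-36))/2 = -5 ± 3j.

s = -5 ± 3j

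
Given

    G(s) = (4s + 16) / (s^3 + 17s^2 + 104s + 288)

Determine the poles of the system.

The poles are the roots of the denominator s^3 + 17s^2 + 104s + 288 = 0.
Trying s = -9: the polynomial evaluates to 0, so (s + 9) is a factor.
Dividing out leaves s^2 + 8s + 32 = 0.
The quadratic formula then gives s = -4 ± 4j.

s = -4 + 4j, -4 - 4j, -9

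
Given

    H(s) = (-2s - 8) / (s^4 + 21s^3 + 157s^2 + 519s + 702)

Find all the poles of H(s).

The poles are the roots of the denominator s^4 + 21s^3 + 157s^2 + 519s + 702 = 0.
Trying s = -9: the polynomial evaluates to 0, so (s + 9) is a factor.
Dividing out leaves s^3 + 12s^2 + 49s + 78 = 0.
This factors further as (s^2 + 6s + 13)(s + 6) = 0.

s = -9, -3 + 2j, -3 - 2j, -6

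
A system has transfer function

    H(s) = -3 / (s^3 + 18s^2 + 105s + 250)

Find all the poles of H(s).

The poles are the roots of the denominator s^3 + 18s^2 + 105s + 250 = 0.
Trying s = -10: the polynomial evaluates to 0, so (s + 10) is a factor.
Dividing out leaves s^2 + 8s + 25 = 0.
The quadratic formula then gives s = -4 ± 3j.

s = -4 + 3j, -4 - 3j, -10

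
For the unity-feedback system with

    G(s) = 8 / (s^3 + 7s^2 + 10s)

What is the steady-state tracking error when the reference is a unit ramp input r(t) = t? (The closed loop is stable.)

G(s) has one pole at the origin.
This is a Type 1 system. Kv = lim_{s→0} s·G(s) = 8/10 = 4/5.
e_ss = 1/Kv = 1/(4/5) = 5/4 ≈ 1.250.

e_ss = 1.250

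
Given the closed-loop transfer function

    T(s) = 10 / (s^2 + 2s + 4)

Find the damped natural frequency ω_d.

Comparing s^2 + 2s + 4 to s^2 + 2ζωₙs + ωₙ²: ωₙ = 2 rad/s and ζ = 2/(2·2) = 0.5.
ζωₙ = 2/2 = 1, so ω_d = ωₙ√(1−ζ²) = √(ωₙ² − (ζωₙ)²) = √(4 − 1²) = √3 ≈ 1.732 rad/s.

ω_d ≈ 1.732 rad/s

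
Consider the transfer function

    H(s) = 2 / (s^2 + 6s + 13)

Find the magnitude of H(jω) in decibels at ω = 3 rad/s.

Substitute s = j3: numerator = 2, denominator = 4 + j18.
|H(j3)| = |2| / |4 + j18| = 2 / 18.439 ≈ 0.1085.
In decibels: 20·log₁₀(0.1085) ≈ -19.3 dB.

|H(j3)|_dB ≈ -19.3 dB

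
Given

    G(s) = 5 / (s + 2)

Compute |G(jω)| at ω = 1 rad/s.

Substitute s = j1: numerator = 5, denominator = 2 + j1.
|G(j1)| = |5| / |2 + j1| = 5 / 2.2361 ≈ 2.236.

|G(j1)| ≈ 2.236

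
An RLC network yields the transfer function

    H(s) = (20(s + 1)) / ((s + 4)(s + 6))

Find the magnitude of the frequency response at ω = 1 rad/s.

|H(j1)| ≈ 1.128

Substitute s = j1: numerator = 20 + j20, denominator = 23 + j10.
|H(j1)| = |20 + j20| / |23 + j10| = 28.284 / 25.080 ≈ 1.128.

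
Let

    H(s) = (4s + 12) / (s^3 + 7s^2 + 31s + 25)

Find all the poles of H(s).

The poles are the roots of the denominator s^3 + 7s^2 + 31s + 25 = 0.
Trying s = -1: the polynomial evaluates to 0, so (s + 1) is a factor.
Dividing out leaves s^2 + 6s + 25 = 0.
The quadratic formula then gives s = -3 ± 4j.

s = -1, -3 + 4j, -3 - 4j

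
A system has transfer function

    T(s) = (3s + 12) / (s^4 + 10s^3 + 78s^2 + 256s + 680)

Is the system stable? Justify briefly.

stable

The denominator s^4 + 10s^3 + 78s^2 + 256s + 680 factors as (s^2 + 6s + 34)(s^2 + 4s + 20), giving poles at s = -3 + 5j, -3 - 5j, -2 + 4j, -2 - 4j.
Since all poles lie strictly in the left half-plane, the system is stable.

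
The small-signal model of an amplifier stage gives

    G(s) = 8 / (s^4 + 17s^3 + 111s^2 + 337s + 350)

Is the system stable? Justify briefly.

The denominator s^4 + 17s^3 + 111s^2 + 337s + 350 factors as (s^2 + 8s + 25)(s + 7)(s + 2), giving poles at s = -4 + 3j, -4 - 3j, -7, -2.
Since all poles lie strictly in the left half-plane, the system is stable.

stable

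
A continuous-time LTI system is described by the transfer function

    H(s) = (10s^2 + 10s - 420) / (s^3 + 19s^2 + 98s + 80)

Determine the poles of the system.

s = -10, -8, -1

The poles are the roots of the denominator s^3 + 19s^2 + 98s + 80 = 0.
Trying s = -10: the polynomial evaluates to 0, so (s + 10) is a factor.
Dividing out leaves s^2 + 9s + 8 = 0.
Factoring the quadratic: (s + 8)(s + 1) = 0.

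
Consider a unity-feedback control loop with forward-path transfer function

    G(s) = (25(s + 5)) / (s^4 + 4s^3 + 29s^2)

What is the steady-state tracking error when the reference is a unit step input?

e_ss = 0

G(s) has 2 poles at the origin.
This is a Type 2 system; for a step input the steady-state error is zero.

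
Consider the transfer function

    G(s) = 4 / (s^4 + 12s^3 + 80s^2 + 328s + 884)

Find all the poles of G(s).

The poles are the roots of the denominator s^4 + 12s^3 + 80s^2 + 328s + 884 = 0.
No real roots exist; factor into two real quadratics: (s^2 + 2s + 26)(s^2 + 10s + 34) = 0.
Each quadratic gives a conjugate pair via the quadratic formula.

s = -1 + 5j, -1 - 5j, -5 + 3j, -5 - 3j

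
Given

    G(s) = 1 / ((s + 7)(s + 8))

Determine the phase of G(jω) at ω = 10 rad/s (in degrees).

∠G(j10) ≈ -106.3°

At s = j10: numerator = 1, denominator = -44 + j150.
∠G = ∠num − ∠den = 0° − (106.35°) = -106.3°.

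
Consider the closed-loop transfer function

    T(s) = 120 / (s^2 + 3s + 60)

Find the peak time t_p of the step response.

t_p ≈ 0.4134 s

Comparing s^2 + 3s + 60 to s^2 + 2ζωₙs + ωₙ²: ωₙ = √60 ≈ 7.746 rad/s and ζ = 3/(2·√60) ≈ 0.1936.
ζωₙ = 3/2 = 1.5, so ω_d = ωₙ√(1−ζ²) = √(ωₙ² − (ζωₙ)²) = √(60 − 1.5²) = √57.75 ≈ 7.599 rad/s.
t_p = π/ω_d = π/7.599 ≈ 0.4134 s.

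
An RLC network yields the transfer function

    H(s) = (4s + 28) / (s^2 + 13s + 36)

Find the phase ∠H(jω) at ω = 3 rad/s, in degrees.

∠H(j3) ≈ -32.11°

At s = j3: numerator = 28 + j12, denominator = 27 + j39.
∠H = ∠num − ∠den = 23.199° − (55.305°) = -32.11°.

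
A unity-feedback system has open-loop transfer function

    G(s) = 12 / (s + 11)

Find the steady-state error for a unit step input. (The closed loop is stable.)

e_ss = 0.4783

G(s) has no poles at the origin.
This is a Type 0 system. Kp = lim_{s→0} G(s) = 12/11.
e_ss = 1/(1 + Kp) = 1/(1 + 12/11) = 11/23 ≈ 0.4783.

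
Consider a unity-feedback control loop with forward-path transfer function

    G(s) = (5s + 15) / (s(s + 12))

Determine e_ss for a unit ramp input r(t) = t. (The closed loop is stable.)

e_ss = 0.8000

G(s) has one pole at the origin.
This is a Type 1 system. Kv = lim_{s→0} s·G(s) = 15/12 = 5/4.
e_ss = 1/Kv = 1/(5/4) = 4/5 ≈ 0.8000.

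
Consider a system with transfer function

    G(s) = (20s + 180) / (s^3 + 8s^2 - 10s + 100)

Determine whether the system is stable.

The denominator s^3 + 8s^2 - 10s + 100 factors as (s + 10)(s^2 - 2s + 10), giving poles at s = -10, 1 + 3j, 1 - 3j.
Since the pole(s) at s = 1 + 3j, 1 - 3j lie in the right half-plane, the system is unstable.

unstable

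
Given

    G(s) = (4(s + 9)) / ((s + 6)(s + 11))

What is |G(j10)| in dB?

|G(j10)|_dB ≈ -10.2 dB

Substitute s = j10: numerator = 36 + j40, denominator = -34 + j170.
|G(j10)| = |36 + j40| / |-34 + j170| = 53.814 / 173.37 ≈ 0.3104.
In decibels: 20·log₁₀(0.3104) ≈ -10.2 dB.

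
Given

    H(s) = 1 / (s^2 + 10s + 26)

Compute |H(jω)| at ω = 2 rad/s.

Substitute s = j2: numerator = 1, denominator = 22 + j20.
|H(j2)| = |1| / |22 + j20| = 1 / 29.732 ≈ 0.03363.

|H(j2)| ≈ 0.03363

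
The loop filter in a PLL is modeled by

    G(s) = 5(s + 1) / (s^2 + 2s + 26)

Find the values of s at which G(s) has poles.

The poles are the roots of the denominator s^2 + 2s + 26 = 0.
Using the quadratic formula: s = (-2 ± √(-100))/2 = -1 ± 5j.

s = -1 ± 5j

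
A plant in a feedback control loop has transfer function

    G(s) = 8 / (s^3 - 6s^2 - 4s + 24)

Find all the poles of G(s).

The poles are the roots of the denominator s^3 - 6s^2 - 4s + 24 = 0.
Trying s = 6: the polynomial evaluates to 0, so (s - 6) is a factor.
Dividing out leaves s^2 - 4 = 0.
Factoring the quadratic: (s - 2)(s + 2) = 0.

s = 6, 2, -2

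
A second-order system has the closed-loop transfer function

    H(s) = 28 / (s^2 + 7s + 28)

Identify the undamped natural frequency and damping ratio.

ωₙ ≈ 5.292 rad/s, ζ ≈ 0.6614

Compare the denominator to the standard form s^2 + 2ζωₙs + ωₙ².
ωₙ² = 28, so ωₙ = √28 ≈ 5.292 rad/s.
2ζωₙ = 7, so ζ = 7/(2·√28) ≈ 0.6614.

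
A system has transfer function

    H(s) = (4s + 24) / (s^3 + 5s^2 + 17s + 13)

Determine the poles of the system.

s = -2 ± 3j, -1

The poles are the roots of the denominator s^3 + 5s^2 + 17s + 13 = 0.
Trying s = -1: the polynomial evaluates to 0, so (s + 1) is a factor.
Dividing out leaves s^2 + 4s + 13 = 0.
The quadratic formula then gives s = -2 ± 3j.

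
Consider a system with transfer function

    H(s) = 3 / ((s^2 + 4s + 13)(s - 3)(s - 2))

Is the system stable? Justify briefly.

The poles can be read from the denominator factors: s = -2 ± 3j, 3, 2.
Since the pole(s) at s = 3, 2 lie in the right half-plane, the system is unstable.

unstable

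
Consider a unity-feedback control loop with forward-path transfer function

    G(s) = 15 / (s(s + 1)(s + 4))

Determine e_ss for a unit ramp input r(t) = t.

e_ss = 0.2667

G(s) has one pole at the origin.
This is a Type 1 system. Kv = lim_{s→0} s·G(s) = 15/4.
e_ss = 1/Kv = 1/(15/4) = 4/15 ≈ 0.2667.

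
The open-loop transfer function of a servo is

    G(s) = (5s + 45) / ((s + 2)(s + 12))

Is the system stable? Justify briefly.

stable

The poles can be read from the denominator factors: s = -2, -12.
Since all poles lie strictly in the left half-plane, the system is stable.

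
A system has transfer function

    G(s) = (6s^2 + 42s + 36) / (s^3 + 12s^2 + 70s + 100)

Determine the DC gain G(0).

Set s = 0: G(0) = (36) / (100) = 9/25.

G(0) = 9/25 ≈ 0.3600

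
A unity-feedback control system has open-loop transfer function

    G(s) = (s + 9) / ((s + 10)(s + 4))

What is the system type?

Type 0

The denominator has no factor of s at the origin — no free integrator — so this is a Type 0 system.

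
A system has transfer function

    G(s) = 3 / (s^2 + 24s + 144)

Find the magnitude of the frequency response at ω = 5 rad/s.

|G(j5)| ≈ 0.01775

Substitute s = j5: numerator = 3, denominator = 119 + j120.
|G(j5)| = |3| / |119 + j120| = 3 / 169 ≈ 0.01775.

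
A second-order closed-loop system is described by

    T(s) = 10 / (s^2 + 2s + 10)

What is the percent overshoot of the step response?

%OS ≈ 35.1%

Comparing s^2 + 2s + 10 to s^2 + 2ζωₙs + ωₙ²: ωₙ = √10 ≈ 3.162 rad/s and ζ = 2/(2·√10) ≈ 0.3162.
%OS = 100·exp(−πζ/√(1−ζ²)) = 100·exp(−π·0.3162/√(1−0.3162²)) ≈ 35.1%.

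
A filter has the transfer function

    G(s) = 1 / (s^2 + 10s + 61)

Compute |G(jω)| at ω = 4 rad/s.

|G(j4)| ≈ 0.01661

Substitute s = j4: numerator = 1, denominator = 45 + j40.
|G(j4)| = |1| / |45 + j40| = 1 / 60.208 ≈ 0.01661.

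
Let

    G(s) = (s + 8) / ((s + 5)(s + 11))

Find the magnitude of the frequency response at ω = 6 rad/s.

Substitute s = j6: numerator = 8 + j6, denominator = 19 + j96.
|G(j6)| = |8 + j6| / |19 + j96| = 10 / 97.862 ≈ 0.1022.

|G(j6)| ≈ 0.1022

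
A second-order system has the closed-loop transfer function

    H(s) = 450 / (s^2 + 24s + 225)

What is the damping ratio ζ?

ζ = 0.8

Compare the denominator to the standard form s^2 + 2ζωₙs + ωₙ².
ωₙ² = 225, so ωₙ = 15 rad/s.
2ζωₙ = 24, so ζ = 24/(2·15) = 0.8.
With ζ = 0.8 the response is underdamped.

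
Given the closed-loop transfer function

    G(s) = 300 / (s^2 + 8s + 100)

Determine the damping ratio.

Compare the denominator to the standard form s^2 + 2ζωₙs + ωₙ².
ωₙ² = 100, so ωₙ = 10 rad/s.
2ζωₙ = 8, so ζ = 8/(2·10) = 0.4.

ζ = 0.4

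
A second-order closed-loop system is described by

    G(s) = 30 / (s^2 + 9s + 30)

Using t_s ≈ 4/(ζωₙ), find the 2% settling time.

Comparing s^2 + 9s + 30 to s^2 + 2ζωₙs + ωₙ²: ωₙ = √30 ≈ 5.477 rad/s and ζ = 9/(2·√30) ≈ 0.8216.
ζωₙ = 9/2 = 4.5, so t_s ≈ 4/(ζωₙ) = 4/4.5 ≈ 0.8889 s.

t_s ≈ 0.8889 s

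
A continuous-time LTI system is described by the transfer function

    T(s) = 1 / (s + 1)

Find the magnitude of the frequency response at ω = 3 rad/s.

|T(j3)| ≈ 0.3162

Substitute s = j3: numerator = 1, denominator = 1 + j3.
|T(j3)| = |1| / |1 + j3| = 1 / 3.1623 ≈ 0.3162.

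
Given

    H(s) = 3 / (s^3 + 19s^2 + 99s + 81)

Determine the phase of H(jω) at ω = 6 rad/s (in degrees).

∠H(j6) ≈ -147.9°

At s = j6: numerator = 3, denominator = -603 + j378.
∠H = ∠num − ∠den = 0° − (147.92°) = -147.9°.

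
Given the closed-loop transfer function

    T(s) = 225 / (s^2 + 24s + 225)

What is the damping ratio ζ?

Compare the denominator to the standard form s^2 + 2ζωₙs + ωₙ².
ωₙ² = 225, so ωₙ = 15 rad/s.
2ζωₙ = 24, so ζ = 24/(2·15) = 0.8.

ζ = 0.8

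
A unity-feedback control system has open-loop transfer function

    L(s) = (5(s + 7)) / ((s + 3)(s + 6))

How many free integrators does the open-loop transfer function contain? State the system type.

Type 0

The denominator has no factor of s at the origin — no free integrator — so this is a Type 0 system.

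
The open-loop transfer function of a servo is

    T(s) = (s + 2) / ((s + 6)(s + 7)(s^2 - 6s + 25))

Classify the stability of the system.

unstable

The poles can be read from the denominator factors: s = -6, -7, 3 + 4j, 3 - 4j.
Since the pole(s) at s = 3 ± 4j lie in the right half-plane, the system is unstable.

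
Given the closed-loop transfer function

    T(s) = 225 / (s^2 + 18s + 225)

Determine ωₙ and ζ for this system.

Compare the denominator to the standard form s^2 + 2ζωₙs + ωₙ².
ωₙ² = 225, so ωₙ = 15 rad/s.
2ζωₙ = 18, so ζ = 18/(2·15) = 0.6.
With ζ = 0.6 the response is underdamped.

ωₙ = 15 rad/s, ζ = 0.6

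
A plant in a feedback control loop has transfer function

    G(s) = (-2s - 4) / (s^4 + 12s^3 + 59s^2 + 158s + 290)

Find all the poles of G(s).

s = -1 + 3j, -1 - 3j, -5 + 2j, -5 - 2j

The poles are the roots of the denominator s^4 + 12s^3 + 59s^2 + 158s + 290 = 0.
No real roots exist; factor into two real quadratics: (s^2 + 2s + 10)(s^2 + 10s + 29) = 0.
Each quadratic gives a conjugate pair via the quadratic formula.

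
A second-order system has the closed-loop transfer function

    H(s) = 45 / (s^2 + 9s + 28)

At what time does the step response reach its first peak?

Comparing s^2 + 9s + 28 to s^2 + 2ζωₙs + ωₙ²: ωₙ = √28 ≈ 5.292 rad/s and ζ = 9/(2·√28) ≈ 0.8504.
ζωₙ = 9/2 = 4.5, so ω_d = ωₙ√(1−ζ²) = √(ωₙ² − (ζωₙ)²) = √(28 − 4.5²) = √7.75 ≈ 2.784 rad/s.
t_p = π/ω_d = π/2.784 ≈ 1.128 s.

t_p ≈ 1.128 s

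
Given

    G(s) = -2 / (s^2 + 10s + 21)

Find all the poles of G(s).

The poles are the roots of the denominator s^2 + 10s + 21 = 0.
Factoring: (s + 7)(s + 3) = 0, so s = -7 and s = -3.

s = -7, -3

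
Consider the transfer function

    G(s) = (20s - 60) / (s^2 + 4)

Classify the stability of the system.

The denominator s^2 + 4 factors as (s^2 + 4), giving poles at s = ±2j.
Since the simple pole(s) at s = ±2j lie on the jω-axis with none in the right half-plane, the system is marginally stable.

marginally stable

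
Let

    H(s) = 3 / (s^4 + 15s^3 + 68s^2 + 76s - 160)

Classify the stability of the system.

unstable

The denominator s^4 + 15s^3 + 68s^2 + 76s - 160 factors as (s - 1)(s^2 + 8s + 20)(s + 8), giving poles at s = 1, -4 + 2j, -4 - 2j, -8.
Since the pole(s) at s = 1 lie in the right half-plane, the system is unstable.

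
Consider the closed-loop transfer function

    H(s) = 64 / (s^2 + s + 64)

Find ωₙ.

ωₙ = 8 rad/s

Compare the denominator to the standard form s^2 + 2ζωₙs + ωₙ².
ωₙ² = 64, so ωₙ = 8 rad/s.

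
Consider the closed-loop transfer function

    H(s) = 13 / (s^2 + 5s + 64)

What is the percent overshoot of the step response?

Comparing s^2 + 5s + 64 to s^2 + 2ζωₙs + ωₙ²: ωₙ = 8 rad/s and ζ = 5/(2·8) = 0.3125.
%OS = 100·exp(−πζ/√(1−ζ²)) = 100·exp(−π·0.3125/√(1−0.3125²)) ≈ 35.6%.

%OS ≈ 35.6%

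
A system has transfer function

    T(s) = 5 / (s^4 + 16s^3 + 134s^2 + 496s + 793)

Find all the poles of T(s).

s = -3 ± 2j, -5 ± 6j

The poles are the roots of the denominator s^4 + 16s^3 + 134s^2 + 496s + 793 = 0.
No real roots exist; factor into two real quadratics: (s^2 + 6s + 13)(s^2 + 10s + 61) = 0.
Each quadratic gives a conjugate pair via the quadratic formula.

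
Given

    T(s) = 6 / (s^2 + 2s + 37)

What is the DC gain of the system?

T(0) = 6/37 ≈ 0.1622

Set s = 0: T(0) = (6) / (37) = 6/37.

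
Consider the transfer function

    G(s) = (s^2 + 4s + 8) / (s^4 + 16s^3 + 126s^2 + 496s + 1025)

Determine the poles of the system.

s = -3 ± 4j, -5 ± 4j

The poles are the roots of the denominator s^4 + 16s^3 + 126s^2 + 496s + 1025 = 0.
No real roots exist; factor into two real quadratics: (s^2 + 6s + 25)(s^2 + 10s + 41) = 0.
Each quadratic gives a conjugate pair via the quadratic formula.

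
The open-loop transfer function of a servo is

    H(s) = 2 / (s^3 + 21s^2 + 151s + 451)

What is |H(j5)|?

|H(j5)| ≈ 0.003153

Substitute s = j5: numerator = 2, denominator = -74 + j630.
|H(j5)| = |2| / |-74 + j630| = 2 / 634.33 ≈ 0.003153.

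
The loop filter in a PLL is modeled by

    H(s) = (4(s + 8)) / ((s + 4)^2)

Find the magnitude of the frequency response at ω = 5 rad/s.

|H(j5)| ≈ 0.9204

Substitute s = j5: numerator = 32 + j20, denominator = -9 + j40.
|H(j5)| = |32 + j20| / |-9 + j40| = 37.736 / 41 ≈ 0.9204.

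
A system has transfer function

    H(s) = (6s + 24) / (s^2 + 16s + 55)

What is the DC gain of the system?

Set s = 0: H(0) = (24) / (55) = 24/55.

H(0) = 24/55 ≈ 0.4364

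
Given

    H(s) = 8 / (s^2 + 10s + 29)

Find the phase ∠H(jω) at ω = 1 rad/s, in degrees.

At s = j1: numerator = 8, denominator = 28 + j10.
∠H = ∠num − ∠den = 0° − (19.654°) = -19.65°.

∠H(j1) ≈ -19.65°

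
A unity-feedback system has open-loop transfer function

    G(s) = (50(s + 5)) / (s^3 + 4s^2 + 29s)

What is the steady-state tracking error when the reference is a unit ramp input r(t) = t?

G(s) has one pole at the origin.
This is a Type 1 system. Kv = lim_{s→0} s·G(s) = 250/29.
e_ss = 1/Kv = 1/(250/29) = 29/250 ≈ 0.1160.

e_ss = 0.1160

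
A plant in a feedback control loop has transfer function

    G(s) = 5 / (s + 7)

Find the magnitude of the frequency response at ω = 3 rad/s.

|G(j3)| ≈ 0.6565

Substitute s = j3: numerator = 5, denominator = 7 + j3.
|G(j3)| = |5| / |7 + j3| = 5 / 7.6158 ≈ 0.6565.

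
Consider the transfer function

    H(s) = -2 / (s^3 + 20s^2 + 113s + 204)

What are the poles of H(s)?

s = -4 ± j, -12

The poles are the roots of the denominator s^3 + 20s^2 + 113s + 204 = 0.
Trying s = -12: the polynomial evaluates to 0, so (s + 12) is a factor.
Dividing out leaves s^2 + 8s + 17 = 0.
The quadratic formula then gives s = -4 ± 1j.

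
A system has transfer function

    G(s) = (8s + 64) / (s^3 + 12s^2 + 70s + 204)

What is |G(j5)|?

|G(j5)| ≈ 0.3085

Substitute s = j5: numerator = 64 + j40, denominator = -96 + j225.
|G(j5)| = |64 + j40| / |-96 + j225| = 75.472 / 244.62 ≈ 0.3085.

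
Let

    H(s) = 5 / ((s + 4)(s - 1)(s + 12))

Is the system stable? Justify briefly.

unstable

The poles can be read from the denominator factors: s = -4, 1, -12.
Since the pole(s) at s = 1 lie in the right half-plane, the system is unstable.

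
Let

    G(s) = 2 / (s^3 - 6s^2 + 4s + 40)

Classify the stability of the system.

The denominator s^3 - 6s^2 + 4s + 40 factors as (s^2 - 8s + 20)(s + 2), giving poles at s = 4 + 2j, 4 - 2j, -2.
Since the pole(s) at s = 4 ± 2j lie in the right half-plane, the system is unstable.

unstable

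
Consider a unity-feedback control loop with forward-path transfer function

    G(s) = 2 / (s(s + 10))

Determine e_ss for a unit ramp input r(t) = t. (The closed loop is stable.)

G(s) has one pole at the origin.
This is a Type 1 system. Kv = lim_{s→0} s·G(s) = 2/10 = 1/5.
e_ss = 1/Kv = 1/(1/5) = 5.

e_ss = 5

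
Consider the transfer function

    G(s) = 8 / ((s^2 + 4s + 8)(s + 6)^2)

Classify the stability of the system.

stable

The poles can be read from the denominator factors: s = -2 ± 2j, -6, -6.
Since all poles lie strictly in the left half-plane, the system is stable.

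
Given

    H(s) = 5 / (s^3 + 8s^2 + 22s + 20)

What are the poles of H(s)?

s = -3 + j, -3 - j, -2

The poles are the roots of the denominator s^3 + 8s^2 + 22s + 20 = 0.
Trying s = -2: the polynomial evaluates to 0, so (s + 2) is a factor.
Dividing out leaves s^2 + 6s + 10 = 0.
The quadratic formula then gives s = -3 ± 1j.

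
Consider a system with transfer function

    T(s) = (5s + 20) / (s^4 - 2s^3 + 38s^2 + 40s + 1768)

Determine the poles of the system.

s = 4 ± 6j, -3 ± 5j

The poles are the roots of the denominator s^4 - 2s^3 + 38s^2 + 40s + 1768 = 0.
No real roots exist; factor into two real quadratics: (s^2 - 8s + 52)(s^2 + 6s + 34) = 0.
Each quadratic gives a conjugate pair via the quadratic formula.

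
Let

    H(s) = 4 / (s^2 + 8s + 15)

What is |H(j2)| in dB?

|H(j2)|_dB ≈ -13.7 dB

Substitute s = j2: numerator = 4, denominator = 11 + j16.
|H(j2)| = |4| / |11 + j16| = 4 / 19.416 ≈ 0.2060.
In decibels: 20·log₁₀(0.2060) ≈ -13.7 dB.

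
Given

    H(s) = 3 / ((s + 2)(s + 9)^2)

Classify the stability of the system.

stable

The poles can be read from the denominator factors: s = -2, -9, -9.
Since all poles lie strictly in the left half-plane, the system is stable.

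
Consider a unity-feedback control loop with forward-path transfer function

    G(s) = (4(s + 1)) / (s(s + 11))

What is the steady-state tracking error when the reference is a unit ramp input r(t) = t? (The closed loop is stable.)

G(s) has one pole at the origin.
This is a Type 1 system. Kv = lim_{s→0} s·G(s) = 4/11.
e_ss = 1/Kv = 1/(4/11) = 11/4 ≈ 2.750.

e_ss = 2.750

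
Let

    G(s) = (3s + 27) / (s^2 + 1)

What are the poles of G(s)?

s = j, -j

The poles are the roots of the denominator s^2 + 1 = 0.
Using the quadratic formula: s = (0 ± √(-4))/2 = 0 ± 1j.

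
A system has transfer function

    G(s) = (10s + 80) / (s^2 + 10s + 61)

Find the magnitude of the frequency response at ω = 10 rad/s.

Substitute s = j10: numerator = 80 + j100, denominator = -39 + j100.
|G(j10)| = |80 + j100| / |-39 + j100| = 128.06 / 107.34 ≈ 1.193.

|G(j10)| ≈ 1.193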